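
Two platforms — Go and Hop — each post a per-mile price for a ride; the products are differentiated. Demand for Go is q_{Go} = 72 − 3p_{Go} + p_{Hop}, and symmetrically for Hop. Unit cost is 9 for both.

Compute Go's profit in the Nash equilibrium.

349.92

Go's profit: π = (p_{Go} − 9)(72 − 3p_{Go} + p_{Hop}).
∂π/∂p_{Go} = 99 − 6p_{Go} + p_{Hop} = 0 ⇒ p_{Go} = 16.5 + (1/6)p_{Hop}.
By symmetry p_{Hop} = p_{Go}; substituting into the reaction function, (5/6)p_{Go} = 16.5 and p_{Go} = 19.8.
q_{Go} = 72 − 3·19.8 + 19.8 = 32.4.
Profit = (19.8 − 9)·32.4 = 349.92.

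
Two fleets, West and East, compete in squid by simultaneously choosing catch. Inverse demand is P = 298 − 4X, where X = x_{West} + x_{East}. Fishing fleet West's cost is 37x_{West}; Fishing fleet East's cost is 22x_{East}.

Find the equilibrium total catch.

Fishing fleet West's profit: π = x_{West}(298 − 4(x_{West} + x_{East})) − 37x_{West}.
∂π/∂x_{West} = 261 − 8x_{West} − 4x_{East} = 0, so x_{West} = 32.625 − 0.5x_{East}.
By the same steps for East: x_{East} = 34.5 − 0.5x_{West}.
Solving the two reaction functions simultaneously: (1 − (−0.5)(−0.5))x_{West} = 32.625 − 0.5·34.5, so 0.75x_{West} = 15.375 and x_{West} = 20.5.
Then x_{East} = 34.5 − 0.5·20.5 = 24.25.
Total catch: 20.5 + 24.25 = 44.75.

44.75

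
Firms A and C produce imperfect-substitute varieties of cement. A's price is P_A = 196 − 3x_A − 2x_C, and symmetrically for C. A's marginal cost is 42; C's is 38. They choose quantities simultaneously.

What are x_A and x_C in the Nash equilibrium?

19, 20

Firm A's profit: π = x_A(196 − 3x_A − 2x_C) − 42x_A.
∂π/∂x_A = 154 − 6x_A − 2x_C = 0 ⇒ x_A = 77/3 − (1/3)x_C.
Similarly x_C = 79/3 − (1/3)x_A.
Substituting the second reaction function into the first: x_A = 77/3 − (1/3)(79/3 − (1/3)x_A), which gives (8/9)x_A = 152/9 ⇒ x_A = 19.
Then x_C = 79/3 − (1/3)·19 = 20.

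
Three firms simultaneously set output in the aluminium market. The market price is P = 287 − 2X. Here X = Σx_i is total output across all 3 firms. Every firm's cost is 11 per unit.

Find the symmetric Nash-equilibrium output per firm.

34.5

A representative firm's profit is π_i = x_i(287 − 2X) − 11x_i, with X = x_i + Σ_{j≠i} x_j.
First-order condition: 276 − 4x_i − 2Σ_{j≠i} x_j = 0.
Imposing symmetry (x_j = x for all j) turns Σ_{j≠i} x_j into 2x, so 276 = 8x and x = 34.5.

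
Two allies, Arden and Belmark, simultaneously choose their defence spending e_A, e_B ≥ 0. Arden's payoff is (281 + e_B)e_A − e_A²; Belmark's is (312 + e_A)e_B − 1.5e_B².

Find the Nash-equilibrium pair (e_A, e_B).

Expanding Arden's payoff: 281e_A + e_Be_A − e_A².
∂π/∂e_A = 281 + e_B − 2e_A = 0, so e_A = 140.5 + 0.5e_B.
Likewise for Belmark: e_B = 104 + (1/3)e_A.
Solving the two reaction functions simultaneously: (1 − (0.5)(1/3))e_A = 140.5 + 0.5·104, so (5/6)e_A = 192.5 and e_A = 231.
Then e_B = 104 + (1/3)·231 = 181.

231, 181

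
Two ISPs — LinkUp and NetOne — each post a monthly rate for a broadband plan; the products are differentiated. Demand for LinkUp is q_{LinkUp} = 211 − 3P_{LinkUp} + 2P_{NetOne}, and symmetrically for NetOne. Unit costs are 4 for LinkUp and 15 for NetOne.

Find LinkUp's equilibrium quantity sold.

LinkUp's profit: π = (P_{LinkUp} − 4)(211 − 3P_{LinkUp} + 2P_{NetOne}).
∂π/∂P_{LinkUp} = 223 − 6P_{LinkUp} + 2P_{NetOne} = 0 ⇒ P_{LinkUp} = 223/6 + (1/3)P_{NetOne}.
Similarly P_{NetOne} = 128/3 + (1/3)P_{LinkUp}.
Solving the two reaction functions simultaneously: (1 − (1/3)(1/3))P_{LinkUp} = 223/6 + (1/3)·(128/3), so (8/9)P_{LinkUp} = 925/18 and P_{LinkUp} = 57.8125.
Then P_{NetOne} = 128/3 + (1/3)·57.8125 = 61.9375.
q_{LinkUp} = 211 − 3·57.8125 + 2·61.9375 = 161.4375.

161.4375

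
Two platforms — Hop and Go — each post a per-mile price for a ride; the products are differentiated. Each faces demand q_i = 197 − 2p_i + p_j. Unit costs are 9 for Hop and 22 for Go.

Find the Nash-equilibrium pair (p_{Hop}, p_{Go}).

Hop's profit: π = (p_{Hop} − 9)(197 − 2p_{Hop} + p_{Go}).
∂π/∂p_{Hop} = 215 − 4p_{Hop} + p_{Go} = 0 ⇒ p_{Hop} = 53.75 + 0.25p_{Go}.
Similarly p_{Go} = 60.25 + 0.25p_{Hop}.
Plugging p_{Go} into Hop's best response: p_{Hop} = 53.75 + 0.25(60.25 + 0.25p_{Hop}) ⇒ 0.9375p_{Hop} = 68.8125, so p_{Hop} = 73.4.
Then p_{Go} = 60.25 + 0.25·73.4 = 78.6.

73.4, 78.6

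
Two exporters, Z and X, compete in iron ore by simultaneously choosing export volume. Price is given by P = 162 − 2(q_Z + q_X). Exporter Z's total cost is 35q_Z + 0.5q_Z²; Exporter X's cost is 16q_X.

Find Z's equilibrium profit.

Exporter Z's profit: π = q_Z(162 − 2(q_Z + q_X)) − 35q_Z − 0.5q_Z².
∂π/∂q_Z = 127 − 5q_Z − 2q_X = 0, so q_Z = 25.4 − 0.4q_X.
For X: ∂π/∂q_X = 146 − 4q_X − 2q_Z = 0 ⇒ q_X = 36.5 − 0.5q_Z.
Substituting the second reaction function into the first: q_Z = 25.4 − 0.4(36.5 − 0.5q_Z), which gives 0.8q_Z = 10.8 ⇒ q_Z = 13.5.
Then q_X = 36.5 − 0.5·13.5 = 29.75.
Price P = 162 − 2·43.25 = 75.5.
Z's profit: (75.5 − 35)·13.5 − 0.5(13.5)² = 455.625.

455.625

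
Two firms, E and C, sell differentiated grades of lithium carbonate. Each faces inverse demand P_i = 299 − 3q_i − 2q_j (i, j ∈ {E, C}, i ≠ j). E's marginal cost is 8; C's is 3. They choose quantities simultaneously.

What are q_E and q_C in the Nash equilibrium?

Firm E's profit: π = q_E(299 − 3q_E − 2q_C) − 8q_E.
∂π/∂q_E = 291 − 6q_E − 2q_C = 0 ⇒ q_E = 48.5 − (1/3)q_C.
Similarly q_C = 148/3 − (1/3)q_E.
Plugging q_C into E's best response: q_E = 48.5 − (1/3)(148/3 − (1/3)q_E) ⇒ (8/9)q_E = 577/18, so q_E = 36.0625.
Then q_C = 148/3 − (1/3)·36.0625 = 37.3125.

36.0625, 37.3125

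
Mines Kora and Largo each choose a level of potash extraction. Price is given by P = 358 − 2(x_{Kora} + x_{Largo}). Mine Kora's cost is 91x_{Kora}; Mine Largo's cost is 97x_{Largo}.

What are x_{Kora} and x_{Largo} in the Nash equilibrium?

45.5, 42.5

Mine Kora's profit: π = x_{Kora}(358 − 2(x_{Kora} + x_{Largo})) − 91x_{Kora}.
∂π/∂x_{Kora} = 267 − 4x_{Kora} − 2x_{Largo} = 0, so x_{Kora} = 66.75 − 0.5x_{Largo}.
By the same steps for Largo: x_{Largo} = 65.25 − 0.5x_{Kora}.
Plugging x_{Largo} into Kora's best response: x_{Kora} = 66.75 − 0.5(65.25 − 0.5x_{Kora}) ⇒ 0.75x_{Kora} = 34.125, so x_{Kora} = 45.5.
Then x_{Largo} = 65.25 − 0.5·45.5 = 42.5.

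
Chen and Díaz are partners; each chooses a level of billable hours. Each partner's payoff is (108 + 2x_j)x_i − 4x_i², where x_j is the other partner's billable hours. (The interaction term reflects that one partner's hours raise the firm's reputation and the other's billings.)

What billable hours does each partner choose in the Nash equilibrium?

18

Chen's payoff is (108 + 2x_D)x_C − 4x_C².
∂π/∂x_C = 108 + 2x_D − 8x_C = 0, so x_C = 13.5 + 0.25x_D.
By symmetry x_D = x_C; substituting into the reaction function, 0.75x_C = 13.5 and x_C = 18.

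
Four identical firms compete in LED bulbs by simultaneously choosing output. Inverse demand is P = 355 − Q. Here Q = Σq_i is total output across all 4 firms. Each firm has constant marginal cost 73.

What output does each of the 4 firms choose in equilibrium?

56.4

A representative firm's profit is π_i = q_i(355 − Q) − 73q_i, with Q = q_i + Σ_{j≠i} q_j.
First-order condition: 282 − 2q_i − Σ_{j≠i} q_j = 0.
In a symmetric equilibrium every firm chooses the same q, so Σ_{j≠i} q_j = 3q. The condition becomes 282 − 5q = 0, giving q = 282/5 = 56.4.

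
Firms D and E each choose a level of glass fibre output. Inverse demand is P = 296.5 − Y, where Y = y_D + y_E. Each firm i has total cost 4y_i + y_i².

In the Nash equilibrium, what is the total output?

Firm D's profit: π = y_D(296.5 − (y_D + y_E)) − 4y_D − y_D².
∂π/∂y_D = 292.5 − 4y_D − y_E = 0, so y_D = 73.125 − 0.25y_E.
Setting y_D = y_E in the reaction function: y_D = 73.125 − 0.25y_D, so y_D = 73.125 / 1.25 = 58.5.
Total output: 58.5 + 58.5 = 117.

117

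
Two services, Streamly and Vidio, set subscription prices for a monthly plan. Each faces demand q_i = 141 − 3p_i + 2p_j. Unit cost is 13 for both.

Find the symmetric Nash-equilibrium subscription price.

Streamly's profit: π = (p_{Streamly} − 13)(141 − 3p_{Streamly} + 2p_{Vidio}).
∂π/∂p_{Streamly} = 180 − 6p_{Streamly} + 2p_{Vidio} = 0 ⇒ p_{Streamly} = 30 + (1/3)p_{Vidio}.
The game is symmetric, so in equilibrium p_{Vidio} = p_{Streamly}: the reaction function gives (2/3)p_{Streamly} = 30, hence p_{Streamly} = 45.

45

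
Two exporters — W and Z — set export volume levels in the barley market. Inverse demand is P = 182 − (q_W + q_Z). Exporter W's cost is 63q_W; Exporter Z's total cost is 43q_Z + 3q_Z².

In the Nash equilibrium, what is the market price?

Exporter W's profit: π = q_W(182 − (q_W + q_Z)) − 63q_W.
∂π/∂q_W = 119 − 2q_W − q_Z = 0, so q_W = 59.5 − 0.5q_Z.
For Z: ∂π/∂q_Z = 139 − 8q_Z − q_W = 0 ⇒ q_Z = 17.375 − 0.125q_W.
Plugging q_Z into W's best response: q_W = 59.5 − 0.5(17.375 − 0.125q_W) ⇒ 0.9375q_W = 50.8125, so q_W = 54.2.
Then q_Z = 17.375 − 0.125·54.2 = 10.6.
Equilibrium price: P = 182 − 64.8 = 117.2.

117.2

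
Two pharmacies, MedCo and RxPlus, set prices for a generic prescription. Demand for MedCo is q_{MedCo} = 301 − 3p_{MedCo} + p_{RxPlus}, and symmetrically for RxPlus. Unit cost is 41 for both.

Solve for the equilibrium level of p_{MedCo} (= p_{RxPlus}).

MedCo's profit: π = (p_{MedCo} − 41)(301 − 3p_{MedCo} + p_{RxPlus}).
∂π/∂p_{MedCo} = 424 − 6p_{MedCo} + p_{RxPlus} = 0 ⇒ p_{MedCo} = 212/3 + (1/6)p_{RxPlus}.
The game is symmetric, so in equilibrium p_{RxPlus} = p_{MedCo}: the reaction function gives (5/6)p_{MedCo} = 212/3, hence p_{MedCo} = 84.8.

84.8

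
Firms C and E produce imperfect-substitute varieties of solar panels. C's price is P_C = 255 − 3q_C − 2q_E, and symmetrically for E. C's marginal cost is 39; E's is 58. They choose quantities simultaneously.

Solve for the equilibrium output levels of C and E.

Firm C's profit: π = q_C(255 − 3q_C − 2q_E) − 39q_C.
∂π/∂q_C = 216 − 6q_C − 2q_E = 0 ⇒ q_C = 36 − (1/3)q_E.
Similarly q_E = 197/6 − (1/3)q_C.
Plugging q_E into C's best response: q_C = 36 − (1/3)(197/6 − (1/3)q_C) ⇒ (8/9)q_C = 451/18, so q_C = 28.1875.
Then q_E = 197/6 − (1/3)·28.1875 = 23.4375.

28.1875, 23.4375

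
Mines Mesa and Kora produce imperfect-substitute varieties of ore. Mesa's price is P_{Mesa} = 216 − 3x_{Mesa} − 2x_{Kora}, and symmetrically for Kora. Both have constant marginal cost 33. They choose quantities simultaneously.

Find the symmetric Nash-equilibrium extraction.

Mine Mesa's profit: π = x_{Mesa}(216 − 3x_{Mesa} − 2x_{Kora}) − 33x_{Mesa}.
∂π/∂x_{Mesa} = 183 − 6x_{Mesa} − 2x_{Kora} = 0 ⇒ x_{Mesa} = 30.5 − (1/3)x_{Kora}.
Setting x_{Mesa} = x_{Kora} in the reaction function: x_{Mesa} = 30.5 − (1/3)x_{Mesa}, so x_{Mesa} = 30.5 / (4/3) = 22.875.

22.875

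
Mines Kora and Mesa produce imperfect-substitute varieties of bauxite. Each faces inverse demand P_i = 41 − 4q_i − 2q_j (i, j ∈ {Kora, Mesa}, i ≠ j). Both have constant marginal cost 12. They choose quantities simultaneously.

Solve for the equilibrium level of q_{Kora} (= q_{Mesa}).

Mine Kora's profit: π = q_{Kora}(41 − 4q_{Kora} − 2q_{Mesa}) − 12q_{Kora}.
∂π/∂q_{Kora} = 29 − 8q_{Kora} − 2q_{Mesa} = 0 ⇒ q_{Kora} = 3.625 − 0.25q_{Mesa}.
Setting q_{Kora} = q_{Mesa} in the reaction function: q_{Kora} = 3.625 − 0.25q_{Kora}, so q_{Kora} = 3.625 / 1.25 = 2.9.

2.9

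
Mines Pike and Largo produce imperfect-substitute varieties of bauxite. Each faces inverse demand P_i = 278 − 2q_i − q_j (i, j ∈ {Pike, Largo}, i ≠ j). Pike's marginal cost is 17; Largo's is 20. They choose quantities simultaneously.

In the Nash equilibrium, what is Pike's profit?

5491.52

Mine Pike's profit: π = q_{Pike}(278 − 2q_{Pike} − q_{Largo}) − 17q_{Pike}.
∂π/∂q_{Pike} = 261 − 4q_{Pike} − q_{Largo} = 0 ⇒ q_{Pike} = 65.25 − 0.25q_{Largo}.
Similarly q_{Largo} = 64.5 − 0.25q_{Pike}.
Solving the two reaction functions simultaneously: (1 − (−0.25)(−0.25))q_{Pike} = 65.25 − 0.25·64.5, so 0.9375q_{Pike} = 49.125 and q_{Pike} = 52.4.
Then q_{Largo} = 64.5 − 0.25·52.4 = 51.4.
P_{Pike} = 278 − 2·52.4 − 51.4 = 121.8.
Profit = (121.8 − 17)·52.4 = 5491.52.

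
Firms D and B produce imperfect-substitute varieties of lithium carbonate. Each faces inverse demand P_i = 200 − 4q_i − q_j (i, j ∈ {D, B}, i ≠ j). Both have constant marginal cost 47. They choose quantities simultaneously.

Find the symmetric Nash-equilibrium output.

Firm D's profit: π = q_D(200 − 4q_D − q_B) − 47q_D.
∂π/∂q_D = 153 − 8q_D − q_B = 0 ⇒ q_D = 19.125 − 0.125q_B.
By symmetry q_B = q_D; substituting into the reaction function, 1.125q_D = 19.125 and q_D = 17.

17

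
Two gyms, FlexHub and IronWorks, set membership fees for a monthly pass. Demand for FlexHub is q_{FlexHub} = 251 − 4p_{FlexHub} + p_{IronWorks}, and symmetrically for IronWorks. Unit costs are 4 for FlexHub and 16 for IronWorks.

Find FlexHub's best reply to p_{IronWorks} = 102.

46.125

FlexHub's profit: π = (p_{FlexHub} − 4)(251 − 4p_{FlexHub} + p_{IronWorks}).
∂π/∂p_{FlexHub} = 267 − 8p_{FlexHub} + p_{IronWorks} = 0 ⇒ p_{FlexHub} = 33.375 + 0.125p_{IronWorks}.
At p_{IronWorks} = 102: p_{FlexHub} = 33.375 + 0.125·102 = 46.125.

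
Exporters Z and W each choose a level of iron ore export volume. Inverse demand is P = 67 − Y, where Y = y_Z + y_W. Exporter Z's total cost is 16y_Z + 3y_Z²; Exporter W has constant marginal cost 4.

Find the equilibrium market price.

Exporter Z's profit: π = y_Z(67 − (y_Z + y_W)) − 16y_Z − 3y_Z².
∂π/∂y_Z = 51 − 8y_Z − y_W = 0, so y_Z = 6.375 − 0.125y_W.
For W: ∂π/∂y_W = 63 − 2y_W − y_Z = 0 ⇒ y_W = 31.5 − 0.5y_Z.
Substituting the second reaction function into the first: y_Z = 6.375 − 0.125(31.5 − 0.5y_Z), which gives 0.9375y_Z = 2.4375 ⇒ y_Z = 2.6.
Then y_W = 31.5 − 0.5·2.6 = 30.2.
Equilibrium price: P = 67 − 32.8 = 34.2.

34.2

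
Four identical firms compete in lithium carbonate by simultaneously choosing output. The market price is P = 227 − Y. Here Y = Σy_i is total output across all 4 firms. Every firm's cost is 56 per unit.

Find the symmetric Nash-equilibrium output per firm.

A representative firm's profit is π_i = y_i(227 − Y) − 56y_i, with Y = y_i + Σ_{j≠i} y_j.
First-order condition: 171 − 2y_i − Σ_{j≠i} y_j = 0.
In a symmetric equilibrium every firm chooses the same y, so Σ_{j≠i} y_j = 3y. The condition becomes 171 − 5y = 0, giving y = 171/5 = 34.2.

34.2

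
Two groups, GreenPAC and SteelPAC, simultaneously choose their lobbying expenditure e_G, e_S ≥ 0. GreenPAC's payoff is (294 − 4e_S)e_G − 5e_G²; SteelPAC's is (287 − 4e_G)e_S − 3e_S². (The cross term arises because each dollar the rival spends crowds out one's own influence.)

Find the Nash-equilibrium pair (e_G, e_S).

14, 38.5

Expanding GreenPAC's payoff: 294e_G − 4e_Se_G − 5e_G².
∂π/∂e_G = 294 − 4e_S − 10e_G = 0, so e_G = 29.4 − 0.4e_S.
Likewise for SteelPAC: e_S = 287/6 − (2/3)e_G.
Solving the two reaction functions simultaneously: (1 − (−0.4)(−2/3))e_G = 29.4 − 0.4·(287/6), so (11/15)e_G = 154/15 and e_G = 14.
Then e_S = 287/6 − (2/3)·14 = 38.5.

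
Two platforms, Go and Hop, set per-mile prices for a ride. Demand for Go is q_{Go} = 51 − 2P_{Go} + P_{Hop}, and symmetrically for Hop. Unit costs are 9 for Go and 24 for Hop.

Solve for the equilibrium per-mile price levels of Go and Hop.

25, 31

Go's profit: π = (P_{Go} − 9)(51 − 2P_{Go} + P_{Hop}).
∂π/∂P_{Go} = 69 − 4P_{Go} + P_{Hop} = 0 ⇒ P_{Go} = 17.25 + 0.25P_{Hop}.
Similarly P_{Hop} = 24.75 + 0.25P_{Go}.
Solving the two reaction functions simultaneously: (1 − (0.25)(0.25))P_{Go} = 17.25 + 0.25·24.75, so 0.9375P_{Go} = 23.4375 and P_{Go} = 25.
Then P_{Hop} = 24.75 + 0.25·25 = 31.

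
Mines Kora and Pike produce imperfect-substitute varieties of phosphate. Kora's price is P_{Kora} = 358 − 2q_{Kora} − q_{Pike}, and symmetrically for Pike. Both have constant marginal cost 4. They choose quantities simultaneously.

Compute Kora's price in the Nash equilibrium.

Mine Kora's profit: π = q_{Kora}(358 − 2q_{Kora} − q_{Pike}) − 4q_{Kora}.
∂π/∂q_{Kora} = 354 − 4q_{Kora} − q_{Pike} = 0 ⇒ q_{Kora} = 88.5 − 0.25q_{Pike}.
The game is symmetric, so in equilibrium q_{Pike} = q_{Kora}: the reaction function gives 1.25q_{Kora} = 88.5, hence q_{Kora} = 70.8.
P_{Kora} = 358 − 2·70.8 − 70.8 = 145.6.

145.6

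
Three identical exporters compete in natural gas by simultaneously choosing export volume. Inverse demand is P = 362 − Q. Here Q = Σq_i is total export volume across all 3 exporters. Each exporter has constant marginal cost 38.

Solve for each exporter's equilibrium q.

A representative exporter's profit is π_i = q_i(362 − Q) − 38q_i, with Q = q_i + Σ_{j≠i} q_j.
First-order condition: 324 − 2q_i − Σ_{j≠i} q_j = 0.
In a symmetric equilibrium every exporter chooses the same q, so Σ_{j≠i} q_j = 2q. The condition becomes 324 − 4q = 0, giving q = 324/4 = 81.

81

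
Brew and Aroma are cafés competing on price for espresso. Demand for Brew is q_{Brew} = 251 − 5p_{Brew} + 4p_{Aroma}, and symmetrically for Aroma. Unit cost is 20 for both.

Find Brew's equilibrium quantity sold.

192.5

Brew's profit: π = (p_{Brew} − 20)(251 − 5p_{Brew} + 4p_{Aroma}).
∂π/∂p_{Brew} = 351 − 10p_{Brew} + 4p_{Aroma} = 0 ⇒ p_{Brew} = 35.1 + 0.4p_{Aroma}.
The game is symmetric, so in equilibrium p_{Aroma} = p_{Brew}: the reaction function gives 0.6p_{Brew} = 35.1, hence p_{Brew} = 58.5.
q_{Brew} = 251 − 5·58.5 + 4·58.5 = 192.5.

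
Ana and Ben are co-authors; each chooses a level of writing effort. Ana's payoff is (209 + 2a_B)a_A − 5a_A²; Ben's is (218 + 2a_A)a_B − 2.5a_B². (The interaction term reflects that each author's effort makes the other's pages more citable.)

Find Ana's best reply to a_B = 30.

26.9

Expanding Ana's payoff: 209a_A + 2a_Ba_A − 5a_A².
∂π/∂a_A = 209 + 2a_B − 10a_A = 0, so a_A = 20.9 + 0.2a_B.
At a_B = 30: a_A = 20.9 + 0.2·30 = 26.9.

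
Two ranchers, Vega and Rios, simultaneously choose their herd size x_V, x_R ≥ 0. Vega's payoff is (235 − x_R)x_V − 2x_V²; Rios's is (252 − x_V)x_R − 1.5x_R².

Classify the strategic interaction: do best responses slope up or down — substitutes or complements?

strategic substitutes

Expanding Vega's payoff: 235x_V − x_Rx_V − 2x_V².
∂π/∂x_V = 235 − x_R − 4x_V = 0, so x_V = 58.75 − 0.25x_R.
The best-response slope dx_V/dx_R = −0.25 < 0: the reaction function is downward-sloping, so the choices are strategic substitutes.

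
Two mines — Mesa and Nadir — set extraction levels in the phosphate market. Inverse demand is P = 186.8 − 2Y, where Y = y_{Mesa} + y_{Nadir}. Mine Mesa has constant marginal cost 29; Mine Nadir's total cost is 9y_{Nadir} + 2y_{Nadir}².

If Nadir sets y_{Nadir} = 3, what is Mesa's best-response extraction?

Mine Mesa's profit: π = y_{Mesa}(186.8 − 2(y_{Mesa} + y_{Nadir})) − 29y_{Mesa}.
∂π/∂y_{Mesa} = 157.8 − 4y_{Mesa} − 2y_{Nadir} = 0, so y_{Mesa} = 39.45 − 0.5y_{Nadir}.
At y_{Nadir} = 3: y_{Mesa} = 39.45 − 0.5·3 = 37.95.

37.95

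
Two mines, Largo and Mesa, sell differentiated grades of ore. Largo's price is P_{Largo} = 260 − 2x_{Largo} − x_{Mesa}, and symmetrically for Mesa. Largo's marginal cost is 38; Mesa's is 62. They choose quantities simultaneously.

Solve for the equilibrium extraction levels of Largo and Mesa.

Mine Largo's profit: π = x_{Largo}(260 − 2x_{Largo} − x_{Mesa}) − 38x_{Largo}.
∂π/∂x_{Largo} = 222 − 4x_{Largo} − x_{Mesa} = 0 ⇒ x_{Largo} = 55.5 − 0.25x_{Mesa}.
Similarly x_{Mesa} = 49.5 − 0.25x_{Largo}.
Substituting the second reaction function into the first: x_{Largo} = 55.5 − 0.25(49.5 − 0.25x_{Largo}), which gives 0.9375x_{Largo} = 43.125 ⇒ x_{Largo} = 46.
Then x_{Mesa} = 49.5 − 0.25·46 = 38.

46, 38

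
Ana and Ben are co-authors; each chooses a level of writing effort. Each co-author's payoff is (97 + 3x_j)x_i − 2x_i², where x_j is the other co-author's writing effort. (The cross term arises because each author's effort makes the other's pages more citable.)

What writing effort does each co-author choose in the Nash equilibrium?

Ana's payoff is (97 + 3x_B)x_A − 2x_A².
∂π/∂x_A = 97 + 3x_B − 4x_A = 0, so x_A = 24.25 + 0.75x_B.
Setting x_A = x_B in the reaction function: x_A = 24.25 + 0.75x_A, so x_A = 24.25 / 0.25 = 97.

97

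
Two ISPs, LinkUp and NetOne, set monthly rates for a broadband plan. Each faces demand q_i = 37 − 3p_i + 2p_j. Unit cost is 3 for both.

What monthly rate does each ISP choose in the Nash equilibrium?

LinkUp's profit: π = (p_{LinkUp} − 3)(37 − 3p_{LinkUp} + 2p_{NetOne}).
∂π/∂p_{LinkUp} = 46 − 6p_{LinkUp} + 2p_{NetOne} = 0 ⇒ p_{LinkUp} = 23/3 + (1/3)p_{NetOne}.
By symmetry p_{NetOne} = p_{LinkUp}; substituting into the reaction function, (2/3)p_{LinkUp} = 23/3 and p_{LinkUp} = 11.5.

11.5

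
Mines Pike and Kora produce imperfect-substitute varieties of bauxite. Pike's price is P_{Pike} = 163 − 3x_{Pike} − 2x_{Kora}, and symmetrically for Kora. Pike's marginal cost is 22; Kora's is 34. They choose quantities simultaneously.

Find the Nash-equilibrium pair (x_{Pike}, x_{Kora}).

Mine Pike's profit: π = x_{Pike}(163 − 3x_{Pike} − 2x_{Kora}) − 22x_{Pike}.
∂π/∂x_{Pike} = 141 − 6x_{Pike} − 2x_{Kora} = 0 ⇒ x_{Pike} = 23.5 − (1/3)x_{Kora}.
Similarly x_{Kora} = 21.5 − (1/3)x_{Pike}.
Plugging x_{Kora} into Pike's best response: x_{Pike} = 23.5 − (1/3)(21.5 − (1/3)x_{Pike}) ⇒ (8/9)x_{Pike} = 49/3, so x_{Pike} = 18.375.
Then x_{Kora} = 21.5 − (1/3)·18.375 = 15.375.

18.375, 15.375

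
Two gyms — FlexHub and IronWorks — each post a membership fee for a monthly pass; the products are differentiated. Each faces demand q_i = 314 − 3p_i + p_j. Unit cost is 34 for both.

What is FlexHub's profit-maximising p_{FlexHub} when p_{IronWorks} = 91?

FlexHub's profit: π = (p_{FlexHub} − 34)(314 − 3p_{FlexHub} + p_{IronWorks}).
∂π/∂p_{FlexHub} = 416 − 6p_{FlexHub} + p_{IronWorks} = 0 ⇒ p_{FlexHub} = 208/3 + (1/6)p_{IronWorks}.
At p_{IronWorks} = 91: p_{FlexHub} = 208/3 + (1/6)·91 = 84.5.

84.5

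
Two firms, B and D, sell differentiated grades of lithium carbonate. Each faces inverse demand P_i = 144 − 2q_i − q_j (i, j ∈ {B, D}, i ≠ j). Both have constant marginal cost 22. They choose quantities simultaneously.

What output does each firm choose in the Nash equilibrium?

Firm B's profit: π = q_B(144 − 2q_B − q_D) − 22q_B.
∂π/∂q_B = 122 − 4q_B − q_D = 0 ⇒ q_B = 30.5 − 0.25q_D.
By symmetry q_D = q_B; substituting into the reaction function, 1.25q_B = 30.5 and q_B = 24.4.

24.4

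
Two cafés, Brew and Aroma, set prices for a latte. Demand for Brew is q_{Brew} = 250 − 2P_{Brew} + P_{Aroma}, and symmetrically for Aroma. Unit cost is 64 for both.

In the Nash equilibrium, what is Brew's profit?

7688

Brew's profit: π = (P_{Brew} − 64)(250 − 2P_{Brew} + P_{Aroma}).
∂π/∂P_{Brew} = 378 − 4P_{Brew} + P_{Aroma} = 0 ⇒ P_{Brew} = 94.5 + 0.25P_{Aroma}.
Setting P_{Brew} = P_{Aroma} in the reaction function: P_{Brew} = 94.5 + 0.25P_{Brew}, so P_{Brew} = 94.5 / 0.75 = 126.
q_{Brew} = 250 − 2·126 + 126 = 124.
Profit = (126 − 64)·124 = 7688.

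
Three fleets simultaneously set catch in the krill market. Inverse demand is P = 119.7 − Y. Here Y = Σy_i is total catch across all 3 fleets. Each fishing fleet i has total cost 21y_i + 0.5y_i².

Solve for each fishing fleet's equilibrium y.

A representative fishing fleet's profit is π_i = y_i(119.7 − Y) − 21y_i − 0.5y_i², with Y = y_i + Σ_{j≠i} y_j.
First-order condition: 98.7 − 3y_i − Σ_{j≠i} y_j = 0.
In a symmetric equilibrium every fishing fleet chooses the same y, so Σ_{j≠i} y_j = 2y. The condition becomes 98.7 − 5y = 0, giving y = 98.7/5 = 19.74.

19.74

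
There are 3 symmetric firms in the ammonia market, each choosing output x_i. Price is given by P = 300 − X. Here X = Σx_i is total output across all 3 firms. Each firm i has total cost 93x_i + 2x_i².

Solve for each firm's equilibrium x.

25.875

A representative firm's profit is π_i = x_i(300 − X) − 93x_i − 2x_i², with X = x_i + Σ_{j≠i} x_j.
First-order condition: 207 − 6x_i − Σ_{j≠i} x_j = 0.
Imposing symmetry (x_j = x for all j) turns Σ_{j≠i} x_j into 2x, so 207 = 8x and x = 25.875.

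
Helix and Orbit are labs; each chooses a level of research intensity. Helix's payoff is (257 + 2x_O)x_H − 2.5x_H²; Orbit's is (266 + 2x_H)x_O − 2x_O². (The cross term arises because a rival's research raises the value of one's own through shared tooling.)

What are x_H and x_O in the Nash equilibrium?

Expanding Helix's payoff: 257x_H + 2x_Ox_H − 2.5x_H².
∂π/∂x_H = 257 + 2x_O − 5x_H = 0, so x_H = 51.4 + 0.4x_O.
Likewise for Orbit: x_O = 66.5 + 0.5x_H.
Plugging x_O into Helix's best response: x_H = 51.4 + 0.4(66.5 + 0.5x_H) ⇒ 0.8x_H = 78, so x_H = 97.5.
Then x_O = 66.5 + 0.5·97.5 = 115.25.

97.5, 115.25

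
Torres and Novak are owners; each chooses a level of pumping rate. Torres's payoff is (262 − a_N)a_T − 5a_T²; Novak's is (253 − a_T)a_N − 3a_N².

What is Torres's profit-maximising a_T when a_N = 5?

Expanding Torres's payoff: 262a_T − a_Na_T − 5a_T².
∂π/∂a_T = 262 − a_N − 10a_T = 0, so a_T = 26.2 − 0.1a_N.
At a_N = 5: a_T = 26.2 − 0.1·5 = 25.7.

25.7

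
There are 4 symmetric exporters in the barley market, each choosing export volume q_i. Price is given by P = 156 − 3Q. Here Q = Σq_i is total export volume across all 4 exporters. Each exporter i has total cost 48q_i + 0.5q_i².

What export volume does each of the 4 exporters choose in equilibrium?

A representative exporter's profit is π_i = q_i(156 − 3Q) − 48q_i − 0.5q_i², with Q = q_i + Σ_{j≠i} q_j.
First-order condition: 108 − 7q_i − 3Σ_{j≠i} q_j = 0.
In a symmetric equilibrium every exporter chooses the same q, so Σ_{j≠i} q_j = 3q. The condition becomes 108 − 16q = 0, giving q = 108/16 = 6.75.

6.75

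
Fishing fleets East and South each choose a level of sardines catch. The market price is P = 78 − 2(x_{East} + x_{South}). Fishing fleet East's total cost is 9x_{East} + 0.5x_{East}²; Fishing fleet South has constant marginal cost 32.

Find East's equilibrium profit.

Fishing fleet East's profit: π = x_{East}(78 − 2(x_{East} + x_{South})) − 9x_{East} − 0.5x_{East}².
∂π/∂x_{East} = 69 − 5x_{East} − 2x_{South} = 0, so x_{East} = 13.8 − 0.4x_{South}.
For South: ∂π/∂x_{South} = 46 − 4x_{South} − 2x_{East} = 0 ⇒ x_{South} = 11.5 − 0.5x_{East}.
Substituting the second reaction function into the first: x_{East} = 13.8 − 0.4(11.5 − 0.5x_{East}), which gives 0.8x_{East} = 9.2 ⇒ x_{East} = 11.5.
Then x_{South} = 11.5 − 0.5·11.5 = 5.75.
Price P = 78 − 2·17.25 = 43.5.
East's profit: (43.5 − 9)·11.5 − 0.5(11.5)² = 330.625.

330.625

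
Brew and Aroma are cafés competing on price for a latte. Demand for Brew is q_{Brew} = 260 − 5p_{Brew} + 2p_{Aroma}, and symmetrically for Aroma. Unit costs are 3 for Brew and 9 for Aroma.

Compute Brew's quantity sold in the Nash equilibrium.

160

Brew's profit: π = (p_{Brew} − 3)(260 − 5p_{Brew} + 2p_{Aroma}).
∂π/∂p_{Brew} = 275 − 10p_{Brew} + 2p_{Aroma} = 0 ⇒ p_{Brew} = 27.5 + 0.2p_{Aroma}.
Similarly p_{Aroma} = 30.5 + 0.2p_{Brew}.
Solving the two reaction functions simultaneously: (1 − (0.2)(0.2))p_{Brew} = 27.5 + 0.2·30.5, so 0.96p_{Brew} = 33.6 and p_{Brew} = 35.
Then p_{Aroma} = 30.5 + 0.2·35 = 37.5.
q_{Brew} = 260 − 5·35 + 2·37.5 = 160.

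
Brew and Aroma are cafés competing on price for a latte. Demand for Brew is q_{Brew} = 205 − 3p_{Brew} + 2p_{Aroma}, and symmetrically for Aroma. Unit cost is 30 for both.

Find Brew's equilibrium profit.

Brew's profit: π = (p_{Brew} − 30)(205 − 3p_{Brew} + 2p_{Aroma}).
∂π/∂p_{Brew} = 295 − 6p_{Brew} + 2p_{Aroma} = 0 ⇒ p_{Brew} = 295/6 + (1/3)p_{Aroma}.
The game is symmetric, so in equilibrium p_{Aroma} = p_{Brew}: the reaction function gives (2/3)p_{Brew} = 295/6, hence p_{Brew} = 73.75.
q_{Brew} = 205 − 3·73.75 + 2·73.75 = 131.25.
Profit = (73.75 − 30)·131.25 = 5742.1875.

5742.1875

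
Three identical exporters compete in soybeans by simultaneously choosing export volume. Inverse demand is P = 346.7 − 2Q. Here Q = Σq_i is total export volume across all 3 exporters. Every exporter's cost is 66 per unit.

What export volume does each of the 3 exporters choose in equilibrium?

35.0875

A representative exporter's profit is π_i = q_i(346.7 − 2Q) − 66q_i, with Q = q_i + Σ_{j≠i} q_j.
First-order condition: 280.7 − 4q_i − 2Σ_{j≠i} q_j = 0.
In a symmetric equilibrium every exporter chooses the same q, so Σ_{j≠i} q_j = 2q. The condition becomes 280.7 − 8q = 0, giving q = 280.7/8 = 35.0875.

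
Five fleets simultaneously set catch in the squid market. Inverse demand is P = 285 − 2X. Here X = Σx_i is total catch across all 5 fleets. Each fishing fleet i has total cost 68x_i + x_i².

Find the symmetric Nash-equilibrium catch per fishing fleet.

15.5

A representative fishing fleet's profit is π_i = x_i(285 − 2X) − 68x_i − x_i², with X = x_i + Σ_{j≠i} x_j.
First-order condition: 217 − 6x_i − 2Σ_{j≠i} x_j = 0.
Imposing symmetry (x_j = x for all j) turns Σ_{j≠i} x_j into 4x, so 217 = 14x and x = 15.5.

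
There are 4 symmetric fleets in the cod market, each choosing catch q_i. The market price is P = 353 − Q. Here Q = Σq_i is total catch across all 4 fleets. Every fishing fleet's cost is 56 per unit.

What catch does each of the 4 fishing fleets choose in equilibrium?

59.4

A representative fishing fleet's profit is π_i = q_i(353 − Q) − 56q_i, with Q = q_i + Σ_{j≠i} q_j.
First-order condition: 297 − 2q_i − Σ_{j≠i} q_j = 0.
With identical fishing fleets, set every q_j = q: then 297 − 2q − 3q = 0, i.e. q = 297/5 = 59.4.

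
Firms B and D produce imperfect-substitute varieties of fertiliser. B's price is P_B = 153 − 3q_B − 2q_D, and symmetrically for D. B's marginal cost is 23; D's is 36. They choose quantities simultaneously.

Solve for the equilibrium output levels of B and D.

17.0625, 13.8125

Firm B's profit: π = q_B(153 − 3q_B − 2q_D) − 23q_B.
∂π/∂q_B = 130 − 6q_B − 2q_D = 0 ⇒ q_B = 65/3 − (1/3)q_D.
Similarly q_D = 19.5 − (1/3)q_B.
Plugging q_D into B's best response: q_B = 65/3 − (1/3)(19.5 − (1/3)q_B) ⇒ (8/9)q_B = 91/6, so q_B = 17.0625.
Then q_D = 19.5 − (1/3)·17.0625 = 13.8125.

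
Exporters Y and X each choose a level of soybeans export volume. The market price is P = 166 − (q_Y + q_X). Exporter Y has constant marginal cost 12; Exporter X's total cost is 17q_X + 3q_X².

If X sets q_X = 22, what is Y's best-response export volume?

Exporter Y's profit: π = q_Y(166 − (q_Y + q_X)) − 12q_Y.
∂π/∂q_Y = 154 − 2q_Y − q_X = 0, so q_Y = 77 − 0.5q_X.
At q_X = 22: q_Y = 77 − 0.5·22 = 66.

66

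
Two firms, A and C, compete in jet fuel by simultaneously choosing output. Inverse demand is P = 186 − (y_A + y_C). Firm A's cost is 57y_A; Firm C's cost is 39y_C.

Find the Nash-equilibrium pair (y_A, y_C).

Firm A's profit: π = y_A(186 − (y_A + y_C)) − 57y_A.
∂π/∂y_A = 129 − 2y_A − y_C = 0, so y_A = 64.5 − 0.5y_C.
By the same steps for C: y_C = 73.5 − 0.5y_A.
Substituting the second reaction function into the first: y_A = 64.5 − 0.5(73.5 − 0.5y_A), which gives 0.75y_A = 27.75 ⇒ y_A = 37.
Then y_C = 73.5 − 0.5·37 = 55.

37, 55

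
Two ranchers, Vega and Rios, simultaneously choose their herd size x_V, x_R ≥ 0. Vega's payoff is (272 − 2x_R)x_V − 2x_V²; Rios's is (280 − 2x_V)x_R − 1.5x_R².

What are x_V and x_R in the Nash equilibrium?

Expanding Vega's payoff: 272x_V − 2x_Rx_V − 2x_V².
∂π/∂x_V = 272 − 2x_R − 4x_V = 0, so x_V = 68 − 0.5x_R.
Likewise for Rios: x_R = 280/3 − (2/3)x_V.
Substituting the second reaction function into the first: x_V = 68 − 0.5(280/3 − (2/3)x_V), which gives (2/3)x_V = 64/3 ⇒ x_V = 32.
Then x_R = 280/3 − (2/3)·32 = 72.

32, 72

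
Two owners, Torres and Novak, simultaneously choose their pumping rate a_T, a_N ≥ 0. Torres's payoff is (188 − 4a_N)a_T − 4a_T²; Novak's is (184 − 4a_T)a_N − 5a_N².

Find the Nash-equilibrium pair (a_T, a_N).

17.875, 11.25

Expanding Torres's payoff: 188a_T − 4a_Na_T − 4a_T².
∂π/∂a_T = 188 − 4a_N − 8a_T = 0, so a_T = 23.5 − 0.5a_N.
Likewise for Novak: a_N = 18.4 − 0.4a_T.
Substituting the second reaction function into the first: a_T = 23.5 − 0.5(18.4 − 0.4a_T), which gives 0.8a_T = 14.3 ⇒ a_T = 17.875.
Then a_N = 18.4 − 0.4·17.875 = 11.25.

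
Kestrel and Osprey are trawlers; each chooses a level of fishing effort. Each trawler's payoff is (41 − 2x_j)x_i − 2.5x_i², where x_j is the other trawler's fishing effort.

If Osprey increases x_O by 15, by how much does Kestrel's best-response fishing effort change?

Kestrel's payoff is (41 − 2x_O)x_K − 2.5x_K².
∂π/∂x_K = 41 − 2x_O − 5x_K = 0, so x_K = 8.2 − 0.4x_O.
The reaction-function slope is −0.4, so a 15-unit rise in x_O moves x_K by −0.4 × 15 = −6. Kestrel's best response falls — the actions are strategic substitutes.

-6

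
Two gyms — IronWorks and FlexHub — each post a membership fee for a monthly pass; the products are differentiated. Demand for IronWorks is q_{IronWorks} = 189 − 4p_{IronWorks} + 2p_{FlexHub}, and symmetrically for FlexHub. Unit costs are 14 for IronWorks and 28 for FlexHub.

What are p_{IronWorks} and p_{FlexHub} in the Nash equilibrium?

IronWorks's profit: π = (p_{IronWorks} − 14)(189 − 4p_{IronWorks} + 2p_{FlexHub}).
∂π/∂p_{IronWorks} = 245 − 8p_{IronWorks} + 2p_{FlexHub} = 0 ⇒ p_{IronWorks} = 30.625 + 0.25p_{FlexHub}.
Similarly p_{FlexHub} = 37.625 + 0.25p_{IronWorks}.
Substituting the second reaction function into the first: p_{IronWorks} = 30.625 + 0.25(37.625 + 0.25p_{IronWorks}), which gives 0.9375p_{IronWorks} = 1281/32 ⇒ p_{IronWorks} = 42.7.
Then p_{FlexHub} = 37.625 + 0.25·42.7 = 48.3.

42.7, 48.3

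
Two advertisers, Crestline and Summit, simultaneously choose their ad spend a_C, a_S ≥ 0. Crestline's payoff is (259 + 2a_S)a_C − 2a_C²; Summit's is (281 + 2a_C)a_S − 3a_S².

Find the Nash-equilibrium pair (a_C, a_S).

105.8, 82.1

Expanding Crestline's payoff: 259a_C + 2a_Sa_C − 2a_C².
∂π/∂a_C = 259 + 2a_S − 4a_C = 0, so a_C = 64.75 + 0.5a_S.
Likewise for Summit: a_S = 281/6 + (1/3)a_C.
Substituting the second reaction function into the first: a_C = 64.75 + 0.5(281/6 + (1/3)a_C), which gives (5/6)a_C = 529/6 ⇒ a_C = 105.8.
Then a_S = 281/6 + (1/3)·105.8 = 82.1.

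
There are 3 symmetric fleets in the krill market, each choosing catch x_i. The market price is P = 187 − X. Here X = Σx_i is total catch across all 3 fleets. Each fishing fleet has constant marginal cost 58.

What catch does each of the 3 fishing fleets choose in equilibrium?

32.25

A representative fishing fleet's profit is π_i = x_i(187 − X) − 58x_i, with X = x_i + Σ_{j≠i} x_j.
First-order condition: 129 − 2x_i − Σ_{j≠i} x_j = 0.
In a symmetric equilibrium every fishing fleet chooses the same x, so Σ_{j≠i} x_j = 2x. The condition becomes 129 − 4x = 0, giving x = 129/4 = 32.25.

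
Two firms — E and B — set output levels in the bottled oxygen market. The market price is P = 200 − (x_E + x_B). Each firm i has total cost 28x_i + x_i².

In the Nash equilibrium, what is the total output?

68.8

Firm E's profit: π = x_E(200 − (x_E + x_B)) − 28x_E − x_E².
∂π/∂x_E = 172 − 4x_E − x_B = 0, so x_E = 43 − 0.25x_B.
By symmetry x_B = x_E; substituting into the reaction function, 1.25x_E = 43 and x_E = 34.4.
Total output: 34.4 + 34.4 = 68.8.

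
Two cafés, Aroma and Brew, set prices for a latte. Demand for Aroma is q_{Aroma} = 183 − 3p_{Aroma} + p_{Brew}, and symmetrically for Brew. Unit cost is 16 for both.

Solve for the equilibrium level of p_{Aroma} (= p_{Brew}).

46.2

Aroma's profit: π = (p_{Aroma} − 16)(183 − 3p_{Aroma} + p_{Brew}).
∂π/∂p_{Aroma} = 231 − 6p_{Aroma} + p_{Brew} = 0 ⇒ p_{Aroma} = 38.5 + (1/6)p_{Brew}.
The game is symmetric, so in equilibrium p_{Brew} = p_{Aroma}: the reaction function gives (5/6)p_{Aroma} = 38.5, hence p_{Aroma} = 46.2.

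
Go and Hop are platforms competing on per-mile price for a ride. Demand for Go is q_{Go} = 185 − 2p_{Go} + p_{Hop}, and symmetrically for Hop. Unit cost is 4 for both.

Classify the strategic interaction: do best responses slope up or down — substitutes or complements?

Go's profit: π = (p_{Go} − 4)(185 − 2p_{Go} + p_{Hop}).
∂π/∂p_{Go} = 193 − 4p_{Go} + p_{Hop} = 0 ⇒ p_{Go} = 48.25 + 0.25p_{Hop}.
The best-response slope dp_{Go}/dp_{Hop} = 0.25 > 0: the reaction function is upward-sloping, so the choices are strategic complements.

strategic complements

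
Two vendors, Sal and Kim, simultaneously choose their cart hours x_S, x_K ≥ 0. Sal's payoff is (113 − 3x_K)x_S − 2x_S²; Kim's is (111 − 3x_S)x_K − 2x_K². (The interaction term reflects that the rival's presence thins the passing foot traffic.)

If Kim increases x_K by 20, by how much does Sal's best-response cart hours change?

-15

Expanding Sal's payoff: 113x_S − 3x_Kx_S − 2x_S².
∂π/∂x_S = 113 − 3x_K − 4x_S = 0, so x_S = 28.25 − 0.75x_K.
The reaction-function slope is −0.75, so a 20-unit rise in x_K moves x_S by −0.75 × 20 = −15. Sal's best response falls — the actions are strategic substitutes.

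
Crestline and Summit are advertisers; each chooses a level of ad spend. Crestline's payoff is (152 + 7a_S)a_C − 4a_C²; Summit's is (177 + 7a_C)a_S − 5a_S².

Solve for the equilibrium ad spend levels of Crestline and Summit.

89, 80

Expanding Crestline's payoff: 152a_C + 7a_Sa_C − 4a_C².
∂π/∂a_C = 152 + 7a_S − 8a_C = 0, so a_C = 19 + 0.875a_S.
Likewise for Summit: a_S = 17.7 + 0.7a_C.
Substituting the second reaction function into the first: a_C = 19 + 0.875(17.7 + 0.7a_C), which gives 0.3875a_C = 34.4875 ⇒ a_C = 89.
Then a_S = 17.7 + 0.7·89 = 80.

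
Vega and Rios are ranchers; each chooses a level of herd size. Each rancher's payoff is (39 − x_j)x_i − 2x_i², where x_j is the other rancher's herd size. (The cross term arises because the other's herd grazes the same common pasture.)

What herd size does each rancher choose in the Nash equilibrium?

Vega's payoff is (39 − x_R)x_V − 2x_V².
∂π/∂x_V = 39 − x_R − 4x_V = 0, so x_V = 9.75 − 0.25x_R.
The game is symmetric, so in equilibrium x_R = x_V: the reaction function gives 1.25x_V = 9.75, hence x_V = 7.8.

7.8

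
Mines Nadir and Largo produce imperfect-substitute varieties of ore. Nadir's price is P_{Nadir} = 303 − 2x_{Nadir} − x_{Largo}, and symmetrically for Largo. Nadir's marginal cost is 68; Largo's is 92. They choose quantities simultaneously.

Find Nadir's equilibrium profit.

Mine Nadir's profit: π = x_{Nadir}(303 − 2x_{Nadir} − x_{Largo}) − 68x_{Nadir}.
∂π/∂x_{Nadir} = 235 − 4x_{Nadir} − x_{Largo} = 0 ⇒ x_{Nadir} = 58.75 − 0.25x_{Largo}.
Similarly x_{Largo} = 52.75 − 0.25x_{Nadir}.
Substituting the second reaction function into the first: x_{Nadir} = 58.75 − 0.25(52.75 − 0.25x_{Nadir}), which gives 0.9375x_{Nadir} = 45.5625 ⇒ x_{Nadir} = 48.6.
Then x_{Largo} = 52.75 − 0.25·48.6 = 40.6.
P_{Nadir} = 303 − 2·48.6 − 40.6 = 165.2.
Profit = (165.2 − 68)·48.6 = 4723.92.

4723.92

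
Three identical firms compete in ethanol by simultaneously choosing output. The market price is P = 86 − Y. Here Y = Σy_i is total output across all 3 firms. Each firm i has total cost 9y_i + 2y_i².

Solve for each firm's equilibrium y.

9.625

A representative firm's profit is π_i = y_i(86 − Y) − 9y_i − 2y_i², with Y = y_i + Σ_{j≠i} y_j.
First-order condition: 77 − 6y_i − Σ_{j≠i} y_j = 0.
Imposing symmetry (y_j = y for all j) turns Σ_{j≠i} y_j into 2y, so 77 = 8y and y = 9.625.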